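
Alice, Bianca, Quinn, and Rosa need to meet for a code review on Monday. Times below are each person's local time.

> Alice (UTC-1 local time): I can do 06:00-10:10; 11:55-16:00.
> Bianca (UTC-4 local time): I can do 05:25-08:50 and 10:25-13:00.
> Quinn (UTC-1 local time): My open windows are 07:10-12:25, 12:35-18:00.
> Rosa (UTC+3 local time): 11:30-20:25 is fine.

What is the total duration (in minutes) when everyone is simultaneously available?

Alice in UTC: 07:00-11:10, 12:55-17:00 (add 1h to convert from UTC-1).
Bianca in UTC: 09:25-12:50, 14:25-17:00 (add 4h to convert from UTC-4).
Quinn in UTC: 08:10-13:25, 13:35-19:00 (add 1h to convert from UTC-1).
Rosa in UTC: 08:30-17:25 (subtract 3h to convert from UTC+3).
Alice ∩ Bianca: 09:25-11:10, 14:25-17:00.
Alice ∩ Bianca ∩ Quinn: 09:25-11:10, 14:25-17:00.
Alice ∩ Bianca ∩ Quinn ∩ Rosa: 09:25-11:10, 14:25-17:00.
So the common availability across everyone is 09:25-11:10, 14:25-17:00.
Summing the common windows: 105 + 155 = 260 minutes.

260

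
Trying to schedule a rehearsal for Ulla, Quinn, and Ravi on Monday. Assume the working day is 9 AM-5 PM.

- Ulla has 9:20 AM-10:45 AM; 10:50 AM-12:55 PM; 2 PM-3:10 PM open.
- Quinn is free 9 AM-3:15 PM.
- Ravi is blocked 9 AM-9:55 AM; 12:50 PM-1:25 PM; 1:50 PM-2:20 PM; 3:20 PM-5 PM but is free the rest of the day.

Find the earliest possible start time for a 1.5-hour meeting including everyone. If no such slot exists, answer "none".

Ulla free: 09:20-10:45, 10:50-12:55, 14:00-15:10.
Quinn free: 09:00-15:15.
Ravi free: 09:55-12:50, 13:25-13:50, 14:20-15:20 (invert busy blocks within the working day).
Ulla ∩ Quinn: 09:20-10:45, 10:50-12:55, 14:00-15:10.
Ulla ∩ Quinn ∩ Ravi: 09:55-10:45, 10:50-12:50, 14:20-15:10.
The first common window of at least 90 minutes is 10:50-12:50, so the earliest start is 10:50.

10:50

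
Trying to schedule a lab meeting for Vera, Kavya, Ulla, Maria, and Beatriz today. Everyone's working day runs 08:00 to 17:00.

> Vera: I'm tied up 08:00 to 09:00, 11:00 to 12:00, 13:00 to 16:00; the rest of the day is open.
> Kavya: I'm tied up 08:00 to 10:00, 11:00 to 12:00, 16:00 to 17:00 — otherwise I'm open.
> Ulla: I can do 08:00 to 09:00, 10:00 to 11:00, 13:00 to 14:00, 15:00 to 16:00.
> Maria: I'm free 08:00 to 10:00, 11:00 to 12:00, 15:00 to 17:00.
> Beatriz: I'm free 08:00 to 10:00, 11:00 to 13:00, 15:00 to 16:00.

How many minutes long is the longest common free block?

0

Vera free: 09:00-11:00, 12:00-13:00, 16:00-17:00 (invert busy blocks within the working day).
Kavya free: 10:00-11:00, 12:00-16:00 (invert busy blocks within the working day).
Ulla free: 08:00-09:00, 10:00-11:00, 13:00-14:00, 15:00-16:00.
Maria free: 08:00-10:00, 11:00-12:00, 15:00-17:00.
Beatriz free: 08:00-10:00, 11:00-13:00, 15:00-16:00.
Vera ∩ Kavya: 10:00-11:00, 12:00-13:00.
Vera ∩ Kavya ∩ Ulla: 10:00-11:00.
Vera ∩ Kavya ∩ Ulla ∩ Maria: ∅.
Vera ∩ Kavya ∩ Ulla ∩ Maria ∩ Beatriz: ∅.
There is no time when everyone is free.
No common window exists, so the longest block is 0 minutes.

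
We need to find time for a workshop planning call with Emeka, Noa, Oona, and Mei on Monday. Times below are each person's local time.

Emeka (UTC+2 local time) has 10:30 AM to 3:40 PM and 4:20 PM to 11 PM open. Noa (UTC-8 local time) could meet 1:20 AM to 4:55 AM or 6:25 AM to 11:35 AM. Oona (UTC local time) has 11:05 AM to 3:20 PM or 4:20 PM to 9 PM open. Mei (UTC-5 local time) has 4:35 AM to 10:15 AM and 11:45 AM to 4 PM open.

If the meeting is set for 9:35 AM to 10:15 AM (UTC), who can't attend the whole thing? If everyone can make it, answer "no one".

Oona

Emeka in UTC: 08:30-13:40, 14:20-21:00 (subtract 2h to convert from UTC+2).
Noa in UTC: 09:20-12:55, 14:25-19:35 (add 8h to convert from UTC-8).
Oona in UTC: 11:05-15:20, 16:20-21:00.
Mei in UTC: 09:35-15:15, 16:45-21:00 (add 5h to convert from UTC-5).
Emeka: free for 09:35-10:15. Noa: free for 09:35-10:15. Oona: not fully free for 09:35-10:15. Mei: free for 09:35-10:15.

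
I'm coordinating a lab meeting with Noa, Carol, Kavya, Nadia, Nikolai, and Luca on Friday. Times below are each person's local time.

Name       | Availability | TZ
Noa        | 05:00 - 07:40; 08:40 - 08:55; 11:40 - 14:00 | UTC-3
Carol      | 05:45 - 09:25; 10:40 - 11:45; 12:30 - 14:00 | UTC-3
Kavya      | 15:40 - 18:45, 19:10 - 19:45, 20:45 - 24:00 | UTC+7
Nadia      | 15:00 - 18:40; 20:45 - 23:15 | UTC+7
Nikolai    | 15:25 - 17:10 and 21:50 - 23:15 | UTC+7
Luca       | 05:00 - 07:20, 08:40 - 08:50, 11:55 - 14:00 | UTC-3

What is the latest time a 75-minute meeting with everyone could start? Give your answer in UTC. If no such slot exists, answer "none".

08:55

Noa in UTC: 08:00-10:40, 11:40-11:55, 14:40-17:00 (add 3h to convert from UTC-3).
Carol in UTC: 08:45-12:25, 13:40-14:45, 15:30-17:00 (add 3h to convert from UTC-3).
Kavya in UTC: 08:40-11:45, 12:10-12:45, 13:45-17:00 (subtract 7h to convert from UTC+7).
Nadia in UTC: 08:00-11:40, 13:45-16:15 (subtract 7h to convert from UTC+7).
Nikolai in UTC: 08:25-10:10, 14:50-16:15 (subtract 7h to convert from UTC+7).
Luca in UTC: 08:00-10:20, 11:40-11:50, 14:55-17:00 (add 3h to convert from UTC-3).
Noa ∩ Carol: 08:45-10:40, 11:40-11:55, 14:40-14:45, 15:30-17:00.
Noa ∩ Carol ∩ Kavya: 08:45-10:40, 11:40-11:45, 14:40-14:45, 15:30-17:00.
Noa ∩ Carol ∩ Kavya ∩ Nadia: 08:45-10:40, 14:40-14:45, 15:30-16:15.
Noa ∩ Carol ∩ Kavya ∩ Nadia ∩ Nikolai: 08:45-10:10, 15:30-16:15.
Noa ∩ Carol ∩ Kavya ∩ Nadia ∩ Nikolai ∩ Luca: 08:45-10:10, 15:30-16:15.
The last common window of at least 75 minutes is 08:45-10:10; a 75-minute meeting can start as late as 08:55 and still end by 10:10.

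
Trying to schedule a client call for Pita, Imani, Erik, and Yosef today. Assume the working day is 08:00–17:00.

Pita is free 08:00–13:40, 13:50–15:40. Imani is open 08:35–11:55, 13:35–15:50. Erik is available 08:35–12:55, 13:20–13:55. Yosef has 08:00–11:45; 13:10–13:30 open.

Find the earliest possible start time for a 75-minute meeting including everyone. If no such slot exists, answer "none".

Pita ∩ Imani: 08:35-11:55, 13:35-13:40, 13:50-15:40.
Pita ∩ Imani ∩ Erik: 08:35-11:55, 13:35-13:40, 13:50-13:55.
Pita ∩ Imani ∩ Erik ∩ Yosef: 08:35-11:45.
The first common window of at least 75 minutes is 08:35-11:45, so the earliest start is 08:35.

08:35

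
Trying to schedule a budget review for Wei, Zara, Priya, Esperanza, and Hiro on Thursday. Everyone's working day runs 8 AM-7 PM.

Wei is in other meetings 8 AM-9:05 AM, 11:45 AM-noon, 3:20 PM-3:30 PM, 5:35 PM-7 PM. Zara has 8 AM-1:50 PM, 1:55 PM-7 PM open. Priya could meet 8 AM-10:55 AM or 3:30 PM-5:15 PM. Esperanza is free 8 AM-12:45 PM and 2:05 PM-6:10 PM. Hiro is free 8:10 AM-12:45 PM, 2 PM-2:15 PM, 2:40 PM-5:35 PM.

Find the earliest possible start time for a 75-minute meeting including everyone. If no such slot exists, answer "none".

09:05

Wei free: 09:05-11:45, 12:00-15:20, 15:30-17:35 (invert busy blocks within the working day).
Zara free: 08:00-13:50, 13:55-19:00.
Priya free: 08:00-10:55, 15:30-17:15.
Esperanza free: 08:00-12:45, 14:05-18:10.
Hiro free: 08:10-12:45, 14:00-14:15, 14:40-17:35.
Wei ∩ Zara: 09:05-11:45, 12:00-13:50, 13:55-15:20, 15:30-17:35.
Wei ∩ Zara ∩ Priya: 09:05-10:55, 15:30-17:15.
Wei ∩ Zara ∩ Priya ∩ Esperanza: 09:05-10:55, 15:30-17:15.
Wei ∩ Zara ∩ Priya ∩ Esperanza ∩ Hiro: 09:05-10:55, 15:30-17:15.
The first common window of at least 75 minutes is 09:05-10:55, so the earliest start is 09:05.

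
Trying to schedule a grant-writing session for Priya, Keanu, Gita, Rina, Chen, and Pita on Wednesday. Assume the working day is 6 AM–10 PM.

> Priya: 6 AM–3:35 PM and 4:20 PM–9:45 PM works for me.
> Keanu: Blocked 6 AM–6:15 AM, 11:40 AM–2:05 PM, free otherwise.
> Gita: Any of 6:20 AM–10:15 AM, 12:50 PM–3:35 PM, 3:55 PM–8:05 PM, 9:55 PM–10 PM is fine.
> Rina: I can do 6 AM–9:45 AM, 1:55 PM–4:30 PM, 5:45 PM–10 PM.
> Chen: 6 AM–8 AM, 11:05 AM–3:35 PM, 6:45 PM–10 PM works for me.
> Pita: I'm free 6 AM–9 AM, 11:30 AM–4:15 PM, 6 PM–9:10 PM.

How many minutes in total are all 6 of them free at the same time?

Priya free: 06:00-15:35, 16:20-21:45.
Keanu free: 06:15-11:40, 14:05-22:00 (invert busy blocks within the working day).
Gita free: 06:20-10:15, 12:50-15:35, 15:55-20:05, 21:55-22:00.
Rina free: 06:00-09:45, 13:55-16:30, 17:45-22:00.
Chen free: 06:00-08:00, 11:05-15:35, 18:45-22:00.
Pita free: 06:00-09:00, 11:30-16:15, 18:00-21:10.
Priya ∩ Keanu: 06:15-11:40, 14:05-15:35, 16:20-21:45.
Priya ∩ Keanu ∩ Gita: 06:20-10:15, 14:05-15:35, 16:20-20:05.
Priya ∩ Keanu ∩ Gita ∩ Rina: 06:20-09:45, 14:05-15:35, 16:20-16:30, 17:45-20:05.
Priya ∩ Keanu ∩ Gita ∩ Rina ∩ Chen: 06:20-08:00, 14:05-15:35, 18:45-20:05.
Priya ∩ Keanu ∩ Gita ∩ Rina ∩ Chen ∩ Pita: 06:20-08:00, 14:05-15:35, 18:45-20:05.
Summing the common windows: 100 + 90 + 80 = 270 minutes.

270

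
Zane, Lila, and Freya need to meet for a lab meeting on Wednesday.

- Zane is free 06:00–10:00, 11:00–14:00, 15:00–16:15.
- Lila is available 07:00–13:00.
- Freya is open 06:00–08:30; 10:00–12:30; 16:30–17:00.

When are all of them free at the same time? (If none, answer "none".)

07:00-08:30, 11:00-12:30

Zane ∩ Lila: 07:00-10:00, 11:00-13:00.
Zane ∩ Lila ∩ Freya: 07:00-08:30, 11:00-12:30.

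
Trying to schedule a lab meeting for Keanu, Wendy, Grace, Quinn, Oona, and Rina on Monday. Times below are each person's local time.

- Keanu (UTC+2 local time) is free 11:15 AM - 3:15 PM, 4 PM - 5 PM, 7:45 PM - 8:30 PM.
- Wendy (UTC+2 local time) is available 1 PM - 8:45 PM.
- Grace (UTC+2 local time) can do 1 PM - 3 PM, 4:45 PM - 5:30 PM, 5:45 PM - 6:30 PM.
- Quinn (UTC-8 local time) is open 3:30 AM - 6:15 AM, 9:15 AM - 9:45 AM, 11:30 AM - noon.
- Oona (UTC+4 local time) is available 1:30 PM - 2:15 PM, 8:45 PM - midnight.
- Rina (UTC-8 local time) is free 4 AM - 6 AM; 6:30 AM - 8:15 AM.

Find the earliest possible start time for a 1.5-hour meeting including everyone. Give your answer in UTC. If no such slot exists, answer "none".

none

Keanu in UTC: 09:15-13:15, 14:00-15:00, 17:45-18:30 (subtract 2h to convert from UTC+2).
Wendy in UTC: 11:00-18:45 (subtract 2h to convert from UTC+2).
Grace in UTC: 11:00-13:00, 14:45-15:30, 15:45-16:30 (subtract 2h to convert from UTC+2).
Quinn in UTC: 11:30-14:15, 17:15-17:45, 19:30-20:00 (add 8h to convert from UTC-8).
Oona in UTC: 09:30-10:15, 16:45-20:00 (subtract 4h to convert from UTC+4).
Rina in UTC: 12:00-14:00, 14:30-16:15 (add 8h to convert from UTC-8).
Keanu ∩ Wendy: 11:00-13:15, 14:00-15:00, 17:45-18:30.
Keanu ∩ Wendy ∩ Grace: 11:00-13:00, 14:45-15:00.
Keanu ∩ Wendy ∩ Grace ∩ Quinn: 11:30-13:00.
Keanu ∩ Wendy ∩ Grace ∩ Quinn ∩ Oona: ∅.
Keanu ∩ Wendy ∩ Grace ∩ Quinn ∩ Oona ∩ Rina: ∅.
There is no time when everyone is free.
No common window is at least 90 minutes long.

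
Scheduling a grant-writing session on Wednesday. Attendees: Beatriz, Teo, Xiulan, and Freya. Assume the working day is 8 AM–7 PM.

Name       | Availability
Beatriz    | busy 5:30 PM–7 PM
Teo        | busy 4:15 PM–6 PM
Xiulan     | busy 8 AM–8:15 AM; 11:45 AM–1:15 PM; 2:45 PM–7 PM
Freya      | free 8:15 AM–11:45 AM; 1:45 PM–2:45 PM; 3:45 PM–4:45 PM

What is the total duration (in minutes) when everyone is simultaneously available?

270

Beatriz free: 08:00-17:30 (invert busy blocks within the working day).
Teo free: 08:00-16:15, 18:00-19:00 (invert busy blocks within the working day).
Xiulan free: 08:15-11:45, 13:15-14:45 (invert busy blocks within the working day).
Freya free: 08:15-11:45, 13:45-14:45, 15:45-16:45.
Beatriz ∩ Teo: 08:00-16:15.
Beatriz ∩ Teo ∩ Xiulan: 08:15-11:45, 13:15-14:45.
Beatriz ∩ Teo ∩ Xiulan ∩ Freya: 08:15-11:45, 13:45-14:45.
So the common availability across everyone is 08:15-11:45, 13:45-14:45.
Summing the common windows: 210 + 60 = 270 minutes.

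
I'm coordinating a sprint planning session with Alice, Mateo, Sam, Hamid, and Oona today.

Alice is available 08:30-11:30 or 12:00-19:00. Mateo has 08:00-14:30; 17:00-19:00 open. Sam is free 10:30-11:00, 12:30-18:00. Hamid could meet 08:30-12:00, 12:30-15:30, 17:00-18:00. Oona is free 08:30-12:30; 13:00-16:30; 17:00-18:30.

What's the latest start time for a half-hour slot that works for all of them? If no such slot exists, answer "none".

17:30

Alice ∩ Mateo: 08:30-11:30, 12:00-14:30, 17:00-19:00.
Alice ∩ Mateo ∩ Sam: 10:30-11:00, 12:30-14:30, 17:00-18:00.
Alice ∩ Mateo ∩ Sam ∩ Hamid: 10:30-11:00, 12:30-14:30, 17:00-18:00.
Alice ∩ Mateo ∩ Sam ∩ Hamid ∩ Oona: 10:30-11:00, 13:00-14:30, 17:00-18:00.
So the common availability across everyone is 10:30-11:00, 13:00-14:30, 17:00-18:00.
The last common window of at least 30 minutes is 17:00-18:00; a 30-minute meeting can start as late as 17:30 and still end by 18:00.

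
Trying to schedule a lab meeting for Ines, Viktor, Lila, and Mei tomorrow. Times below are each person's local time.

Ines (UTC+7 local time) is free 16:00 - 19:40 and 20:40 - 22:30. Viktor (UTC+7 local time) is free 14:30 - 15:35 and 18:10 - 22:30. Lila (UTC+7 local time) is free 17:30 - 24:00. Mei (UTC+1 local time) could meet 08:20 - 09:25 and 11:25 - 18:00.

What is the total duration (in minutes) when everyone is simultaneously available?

Ines in UTC: 09:00-12:40, 13:40-15:30 (subtract 7h to convert from UTC+7).
Viktor in UTC: 07:30-08:35, 11:10-15:30 (subtract 7h to convert from UTC+7).
Lila in UTC: 10:30-17:00 (subtract 7h to convert from UTC+7).
Mei in UTC: 07:20-08:25, 10:25-17:00 (subtract 1h to convert from UTC+1).
Ines ∩ Viktor: 11:10-12:40, 13:40-15:30.
Ines ∩ Viktor ∩ Lila: 11:10-12:40, 13:40-15:30.
Ines ∩ Viktor ∩ Lila ∩ Mei: 11:10-12:40, 13:40-15:30.
So the common availability across everyone is 11:10-12:40, 13:40-15:30.
Summing the common windows: 90 + 110 = 200 minutes.

200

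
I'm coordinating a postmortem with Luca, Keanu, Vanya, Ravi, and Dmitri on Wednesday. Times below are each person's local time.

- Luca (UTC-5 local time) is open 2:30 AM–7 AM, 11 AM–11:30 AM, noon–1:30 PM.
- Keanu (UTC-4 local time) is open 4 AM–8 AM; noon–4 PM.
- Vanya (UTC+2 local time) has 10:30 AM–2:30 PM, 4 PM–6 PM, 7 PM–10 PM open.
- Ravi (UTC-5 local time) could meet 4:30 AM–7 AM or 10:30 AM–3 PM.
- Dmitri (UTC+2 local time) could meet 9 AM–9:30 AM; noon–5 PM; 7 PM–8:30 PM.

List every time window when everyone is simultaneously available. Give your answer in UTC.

10:00-12:00, 17:00-18:30

Luca in UTC: 07:30-12:00, 16:00-16:30, 17:00-18:30 (add 5h to convert from UTC-5).
Keanu in UTC: 08:00-12:00, 16:00-20:00 (add 4h to convert from UTC-4).
Vanya in UTC: 08:30-12:30, 14:00-16:00, 17:00-20:00 (subtract 2h to convert from UTC+2).
Ravi in UTC: 09:30-12:00, 15:30-20:00 (add 5h to convert from UTC-5).
Dmitri in UTC: 07:00-07:30, 10:00-15:00, 17:00-18:30 (subtract 2h to convert from UTC+2).
Luca ∩ Keanu: 08:00-12:00, 16:00-16:30, 17:00-18:30.
Luca ∩ Keanu ∩ Vanya: 08:30-12:00, 17:00-18:30.
Luca ∩ Keanu ∩ Vanya ∩ Ravi: 09:30-12:00, 17:00-18:30.
Luca ∩ Keanu ∩ Vanya ∩ Ravi ∩ Dmitri: 10:00-12:00, 17:00-18:30.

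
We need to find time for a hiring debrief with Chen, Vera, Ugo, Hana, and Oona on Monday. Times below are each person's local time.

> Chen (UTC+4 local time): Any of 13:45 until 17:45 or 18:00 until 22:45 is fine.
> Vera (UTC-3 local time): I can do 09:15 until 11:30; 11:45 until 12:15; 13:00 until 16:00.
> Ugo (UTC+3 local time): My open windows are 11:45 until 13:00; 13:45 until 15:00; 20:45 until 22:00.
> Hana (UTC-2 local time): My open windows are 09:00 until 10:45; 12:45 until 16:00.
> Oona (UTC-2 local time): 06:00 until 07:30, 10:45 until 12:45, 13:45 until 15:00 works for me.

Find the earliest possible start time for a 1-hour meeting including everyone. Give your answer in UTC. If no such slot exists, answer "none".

none

Chen in UTC: 09:45-13:45, 14:00-18:45 (subtract 4h to convert from UTC+4).
Vera in UTC: 12:15-14:30, 14:45-15:15, 16:00-19:00 (add 3h to convert from UTC-3).
Ugo in UTC: 08:45-10:00, 10:45-12:00, 17:45-19:00 (subtract 3h to convert from UTC+3).
Hana in UTC: 11:00-12:45, 14:45-18:00 (add 2h to convert from UTC-2).
Oona in UTC: 08:00-09:30, 12:45-14:45, 15:45-17:00 (add 2h to convert from UTC-2).
Chen ∩ Vera: 12:15-13:45, 14:00-14:30, 14:45-15:15, 16:00-18:45.
Chen ∩ Vera ∩ Ugo: 17:45-18:45.
Chen ∩ Vera ∩ Ugo ∩ Hana: 17:45-18:00.
Chen ∩ Vera ∩ Ugo ∩ Hana ∩ Oona: ∅.
There is no time when everyone is free.
No common window is at least 60 minutes long.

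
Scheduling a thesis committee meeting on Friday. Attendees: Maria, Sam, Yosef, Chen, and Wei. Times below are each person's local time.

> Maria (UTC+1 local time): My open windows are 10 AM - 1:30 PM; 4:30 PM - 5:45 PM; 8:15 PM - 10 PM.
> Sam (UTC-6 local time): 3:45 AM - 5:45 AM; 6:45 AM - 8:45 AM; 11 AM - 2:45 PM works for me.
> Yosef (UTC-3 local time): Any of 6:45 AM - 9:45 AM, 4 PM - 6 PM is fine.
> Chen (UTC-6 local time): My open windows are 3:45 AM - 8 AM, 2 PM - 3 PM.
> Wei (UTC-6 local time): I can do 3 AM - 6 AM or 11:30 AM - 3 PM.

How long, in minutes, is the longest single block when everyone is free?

120

Maria in UTC: 09:00-12:30, 15:30-16:45, 19:15-21:00 (subtract 1h to convert from UTC+1).
Sam in UTC: 09:45-11:45, 12:45-14:45, 17:00-20:45 (add 6h to convert from UTC-6).
Yosef in UTC: 09:45-12:45, 19:00-21:00 (add 3h to convert from UTC-3).
Chen in UTC: 09:45-14:00, 20:00-21:00 (add 6h to convert from UTC-6).
Wei in UTC: 09:00-12:00, 17:30-21:00 (add 6h to convert from UTC-6).
Maria ∩ Sam: 09:45-11:45, 19:15-20:45.
Maria ∩ Sam ∩ Yosef: 09:45-11:45, 19:15-20:45.
Maria ∩ Sam ∩ Yosef ∩ Chen: 09:45-11:45, 20:00-20:45.
Maria ∩ Sam ∩ Yosef ∩ Chen ∩ Wei: 09:45-11:45, 20:00-20:45.
So the common availability across everyone is 09:45-11:45, 20:00-20:45.
The longest is 09:45-11:45 at 120 minutes.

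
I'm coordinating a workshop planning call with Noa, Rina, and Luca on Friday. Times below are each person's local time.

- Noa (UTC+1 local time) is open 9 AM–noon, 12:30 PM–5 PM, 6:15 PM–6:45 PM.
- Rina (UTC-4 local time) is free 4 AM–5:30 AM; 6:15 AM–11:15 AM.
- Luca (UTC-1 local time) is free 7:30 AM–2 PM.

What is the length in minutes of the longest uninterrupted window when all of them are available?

Noa in UTC: 08:00-11:00, 11:30-16:00, 17:15-17:45 (subtract 1h to convert from UTC+1).
Rina in UTC: 08:00-09:30, 10:15-15:15 (add 4h to convert from UTC-4).
Luca in UTC: 08:30-15:00 (add 1h to convert from UTC-1).
Noa ∩ Rina: 08:00-09:30, 10:15-11:00, 11:30-15:15.
Noa ∩ Rina ∩ Luca: 08:30-09:30, 10:15-11:00, 11:30-15:00.
The longest is 11:30-15:00 at 210 minutes.

210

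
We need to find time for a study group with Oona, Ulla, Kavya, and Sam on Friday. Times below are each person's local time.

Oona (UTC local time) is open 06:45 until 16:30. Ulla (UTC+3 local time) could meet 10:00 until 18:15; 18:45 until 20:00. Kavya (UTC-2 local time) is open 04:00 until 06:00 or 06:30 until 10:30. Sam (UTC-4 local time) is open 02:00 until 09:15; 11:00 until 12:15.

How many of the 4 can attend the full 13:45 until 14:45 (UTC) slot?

Oona in UTC: 06:45-16:30.
Ulla in UTC: 07:00-15:15, 15:45-17:00 (subtract 3h to convert from UTC+3).
Kavya in UTC: 06:00-08:00, 08:30-12:30 (add 2h to convert from UTC-2).
Sam in UTC: 06:00-13:15, 15:00-16:15 (add 4h to convert from UTC-4).
Oona and Ulla can make the full 13:45-14:45 slot — that's 2.

2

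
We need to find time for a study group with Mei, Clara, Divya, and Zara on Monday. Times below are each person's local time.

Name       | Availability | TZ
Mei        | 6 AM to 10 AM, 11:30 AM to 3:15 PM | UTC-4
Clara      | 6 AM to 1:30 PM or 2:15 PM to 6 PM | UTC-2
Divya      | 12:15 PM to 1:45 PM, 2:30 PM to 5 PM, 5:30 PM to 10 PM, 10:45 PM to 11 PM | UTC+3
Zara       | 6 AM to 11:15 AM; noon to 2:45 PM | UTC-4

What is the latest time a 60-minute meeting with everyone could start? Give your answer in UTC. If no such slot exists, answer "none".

Mei in UTC: 10:00-14:00, 15:30-19:15 (add 4h to convert from UTC-4).
Clara in UTC: 08:00-15:30, 16:15-20:00 (add 2h to convert from UTC-2).
Divya in UTC: 09:15-10:45, 11:30-14:00, 14:30-19:00, 19:45-20:00 (subtract 3h to convert from UTC+3).
Zara in UTC: 10:00-15:15, 16:00-18:45 (add 4h to convert from UTC-4).
Mei ∩ Clara: 10:00-14:00, 16:15-19:15.
Mei ∩ Clara ∩ Divya: 10:00-10:45, 11:30-14:00, 16:15-19:00.
Mei ∩ Clara ∩ Divya ∩ Zara: 10:00-10:45, 11:30-14:00, 16:15-18:45.
So the common availability across everyone is 10:00-10:45, 11:30-14:00, 16:15-18:45.
The last common window of at least 60 minutes is 16:15-18:45; a 60-minute meeting can start as late as 17:45 and still end by 18:45.

17:45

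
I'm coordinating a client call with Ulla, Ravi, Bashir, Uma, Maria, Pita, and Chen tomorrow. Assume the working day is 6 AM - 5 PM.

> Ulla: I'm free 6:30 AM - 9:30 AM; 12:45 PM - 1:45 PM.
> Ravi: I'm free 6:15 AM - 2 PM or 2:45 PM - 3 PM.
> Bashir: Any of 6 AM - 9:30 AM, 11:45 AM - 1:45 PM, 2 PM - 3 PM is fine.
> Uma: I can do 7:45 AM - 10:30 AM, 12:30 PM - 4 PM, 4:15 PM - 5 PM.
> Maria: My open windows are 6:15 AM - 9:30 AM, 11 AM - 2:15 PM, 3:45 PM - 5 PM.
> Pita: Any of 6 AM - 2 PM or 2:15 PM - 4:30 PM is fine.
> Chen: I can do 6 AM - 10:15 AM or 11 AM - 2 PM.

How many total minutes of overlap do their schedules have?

165

Ulla ∩ Ravi: 06:30-09:30, 12:45-13:45.
Ulla ∩ Ravi ∩ Bashir: 06:30-09:30, 12:45-13:45.
Ulla ∩ Ravi ∩ Bashir ∩ Uma: 07:45-09:30, 12:45-13:45.
Ulla ∩ Ravi ∩ Bashir ∩ Uma ∩ Maria: 07:45-09:30, 12:45-13:45.
Ulla ∩ Ravi ∩ Bashir ∩ Uma ∩ Maria ∩ Pita: 07:45-09:30, 12:45-13:45.
Ulla ∩ Ravi ∩ Bashir ∩ Uma ∩ Maria ∩ Pita ∩ Chen: 07:45-09:30, 12:45-13:45.
Those are the intersection windows.
Summing the common windows: 105 + 60 = 165 minutes.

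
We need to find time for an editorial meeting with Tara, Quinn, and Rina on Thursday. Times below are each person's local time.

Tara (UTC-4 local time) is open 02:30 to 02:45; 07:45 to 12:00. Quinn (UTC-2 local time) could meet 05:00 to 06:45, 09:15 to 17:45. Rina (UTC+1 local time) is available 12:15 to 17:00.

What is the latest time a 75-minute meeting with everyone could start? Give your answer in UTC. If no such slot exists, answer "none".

Tara in UTC: 06:30-06:45, 11:45-16:00 (add 4h to convert from UTC-4).
Quinn in UTC: 07:00-08:45, 11:15-19:45 (add 2h to convert from UTC-2).
Rina in UTC: 11:15-16:00 (subtract 1h to convert from UTC+1).
Tara ∩ Quinn: 11:45-16:00.
Tara ∩ Quinn ∩ Rina: 11:45-16:00.
The last common window of at least 75 minutes is 11:45-16:00; a 75-minute meeting can start as late as 14:45 and still end by 16:00.

14:45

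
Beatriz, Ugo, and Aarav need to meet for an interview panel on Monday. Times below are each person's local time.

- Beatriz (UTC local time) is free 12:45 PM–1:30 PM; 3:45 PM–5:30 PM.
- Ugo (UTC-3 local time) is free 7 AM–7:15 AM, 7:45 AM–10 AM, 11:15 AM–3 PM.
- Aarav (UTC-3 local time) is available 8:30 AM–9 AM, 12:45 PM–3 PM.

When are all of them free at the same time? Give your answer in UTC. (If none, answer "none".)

Beatriz in UTC: 12:45-13:30, 15:45-17:30.
Ugo in UTC: 10:00-10:15, 10:45-13:00, 14:15-18:00 (add 3h to convert from UTC-3).
Aarav in UTC: 11:30-12:00, 15:45-18:00 (add 3h to convert from UTC-3).
Beatriz ∩ Ugo: 12:45-13:00, 15:45-17:30.
Beatriz ∩ Ugo ∩ Aarav: 15:45-17:30.

15:45-17:30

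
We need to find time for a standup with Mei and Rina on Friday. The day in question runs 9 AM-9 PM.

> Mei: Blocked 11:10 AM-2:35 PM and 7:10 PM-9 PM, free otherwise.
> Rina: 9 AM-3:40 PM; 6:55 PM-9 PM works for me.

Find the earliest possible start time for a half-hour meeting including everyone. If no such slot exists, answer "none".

09:00

Mei free: 09:00-11:10, 14:35-19:10 (invert busy blocks within the working day).
Rina free: 09:00-15:40, 18:55-21:00.
Mei ∩ Rina: 09:00-11:10, 14:35-15:40, 18:55-19:10.
Those are the intersection windows.
The first common window of at least 30 minutes is 09:00-11:10, so the earliest start is 09:00.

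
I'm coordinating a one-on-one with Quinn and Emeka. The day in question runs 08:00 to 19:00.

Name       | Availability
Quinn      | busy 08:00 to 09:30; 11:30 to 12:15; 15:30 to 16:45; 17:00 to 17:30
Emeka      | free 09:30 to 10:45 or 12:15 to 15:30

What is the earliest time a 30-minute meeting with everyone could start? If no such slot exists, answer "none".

09:30

Quinn free: 09:30-11:30, 12:15-15:30, 16:45-17:00, 17:30-19:00 (invert busy blocks within the working day).
Emeka free: 09:30-10:45, 12:15-15:30.
Quinn ∩ Emeka: 09:30-10:45, 12:15-15:30.
The first common window of at least 30 minutes is 09:30-10:45, so the earliest start is 09:30.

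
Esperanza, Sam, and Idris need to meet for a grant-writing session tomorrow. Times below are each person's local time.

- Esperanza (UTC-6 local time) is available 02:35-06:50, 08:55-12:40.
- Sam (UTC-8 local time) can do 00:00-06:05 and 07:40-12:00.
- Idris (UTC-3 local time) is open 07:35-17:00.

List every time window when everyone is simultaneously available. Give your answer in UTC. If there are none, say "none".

Esperanza in UTC: 08:35-12:50, 14:55-18:40 (add 6h to convert from UTC-6).
Sam in UTC: 08:00-14:05, 15:40-20:00 (add 8h to convert from UTC-8).
Idris in UTC: 10:35-20:00 (add 3h to convert from UTC-3).
Esperanza ∩ Sam: 08:35-12:50, 15:40-18:40.
Esperanza ∩ Sam ∩ Idris: 10:35-12:50, 15:40-18:40.
Those are the intersection windows.

10:35-12:50, 15:40-18:40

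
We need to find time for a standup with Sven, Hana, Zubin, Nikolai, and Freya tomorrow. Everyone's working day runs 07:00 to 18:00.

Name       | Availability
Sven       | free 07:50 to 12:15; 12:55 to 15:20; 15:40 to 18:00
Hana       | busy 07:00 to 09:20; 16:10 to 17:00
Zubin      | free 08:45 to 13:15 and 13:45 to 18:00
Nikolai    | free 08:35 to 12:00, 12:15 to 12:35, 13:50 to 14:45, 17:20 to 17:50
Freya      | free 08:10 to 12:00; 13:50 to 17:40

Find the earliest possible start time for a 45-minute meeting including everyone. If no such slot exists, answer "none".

Sven free: 07:50-12:15, 12:55-15:20, 15:40-18:00.
Hana free: 09:20-16:10, 17:00-18:00 (invert busy blocks within the working day).
Zubin free: 08:45-13:15, 13:45-18:00.
Nikolai free: 08:35-12:00, 12:15-12:35, 13:50-14:45, 17:20-17:50.
Freya free: 08:10-12:00, 13:50-17:40.
Sven ∩ Hana: 09:20-12:15, 12:55-15:20, 15:40-16:10, 17:00-18:00.
Sven ∩ Hana ∩ Zubin: 09:20-12:15, 12:55-13:15, 13:45-15:20, 15:40-16:10, 17:00-18:00.
Sven ∩ Hana ∩ Zubin ∩ Nikolai: 09:20-12:00, 13:50-14:45, 17:20-17:50.
Sven ∩ Hana ∩ Zubin ∩ Nikolai ∩ Freya: 09:20-12:00, 13:50-14:45, 17:20-17:40.
So the common availability across everyone is 09:20-12:00, 13:50-14:45, 17:20-17:40.
The first common window of at least 45 minutes is 09:20-12:00, so the earliest start is 09:20.

09:20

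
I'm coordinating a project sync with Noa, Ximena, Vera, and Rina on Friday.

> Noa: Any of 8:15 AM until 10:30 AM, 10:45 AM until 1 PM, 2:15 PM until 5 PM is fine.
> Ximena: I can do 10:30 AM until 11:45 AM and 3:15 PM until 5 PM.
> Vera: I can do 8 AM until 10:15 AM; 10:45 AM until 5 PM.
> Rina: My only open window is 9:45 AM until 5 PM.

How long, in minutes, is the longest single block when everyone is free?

Noa ∩ Ximena: 10:45-11:45, 15:15-17:00.
Noa ∩ Ximena ∩ Vera: 10:45-11:45, 15:15-17:00.
Noa ∩ Ximena ∩ Vera ∩ Rina: 10:45-11:45, 15:15-17:00.
The longest is 15:15-17:00 at 105 minutes.

105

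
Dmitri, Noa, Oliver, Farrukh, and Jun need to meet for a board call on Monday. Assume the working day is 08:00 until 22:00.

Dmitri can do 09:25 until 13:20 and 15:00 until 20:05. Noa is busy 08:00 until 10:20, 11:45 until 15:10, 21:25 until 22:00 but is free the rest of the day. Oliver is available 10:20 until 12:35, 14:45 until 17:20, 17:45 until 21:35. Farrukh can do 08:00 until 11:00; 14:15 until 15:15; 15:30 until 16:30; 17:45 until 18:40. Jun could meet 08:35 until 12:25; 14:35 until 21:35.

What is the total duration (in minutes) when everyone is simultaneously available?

Dmitri free: 09:25-13:20, 15:00-20:05.
Noa free: 10:20-11:45, 15:10-21:25 (invert busy blocks within the working day).
Oliver free: 10:20-12:35, 14:45-17:20, 17:45-21:35.
Farrukh free: 08:00-11:00, 14:15-15:15, 15:30-16:30, 17:45-18:40.
Jun free: 08:35-12:25, 14:35-21:35.
Dmitri ∩ Noa: 10:20-11:45, 15:10-20:05.
Dmitri ∩ Noa ∩ Oliver: 10:20-11:45, 15:10-17:20, 17:45-20:05.
Dmitri ∩ Noa ∩ Oliver ∩ Farrukh: 10:20-11:00, 15:10-15:15, 15:30-16:30, 17:45-18:40.
Dmitri ∩ Noa ∩ Oliver ∩ Farrukh ∩ Jun: 10:20-11:00, 15:10-15:15, 15:30-16:30, 17:45-18:40.
So the common availability across everyone is 10:20-11:00, 15:10-15:15, 15:30-16:30, 17:45-18:40.
Summing the common windows: 40 + 5 + 60 + 55 = 160 minutes.

160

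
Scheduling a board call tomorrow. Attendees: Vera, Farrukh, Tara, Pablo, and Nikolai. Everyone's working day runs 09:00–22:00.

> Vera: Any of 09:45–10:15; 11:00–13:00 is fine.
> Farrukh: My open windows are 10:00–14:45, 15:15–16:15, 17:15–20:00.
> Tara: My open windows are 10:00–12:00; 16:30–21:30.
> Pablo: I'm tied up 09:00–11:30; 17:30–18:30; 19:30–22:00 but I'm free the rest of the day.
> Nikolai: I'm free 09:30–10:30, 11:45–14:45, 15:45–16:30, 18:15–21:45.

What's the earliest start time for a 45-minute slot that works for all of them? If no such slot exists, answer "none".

none

Vera free: 09:45-10:15, 11:00-13:00.
Farrukh free: 10:00-14:45, 15:15-16:15, 17:15-20:00.
Tara free: 10:00-12:00, 16:30-21:30.
Pablo free: 11:30-17:30, 18:30-19:30 (invert busy blocks within the working day).
Nikolai free: 09:30-10:30, 11:45-14:45, 15:45-16:30, 18:15-21:45.
Vera ∩ Farrukh: 10:00-10:15, 11:00-13:00.
Vera ∩ Farrukh ∩ Tara: 10:00-10:15, 11:00-12:00.
Vera ∩ Farrukh ∩ Tara ∩ Pablo: 11:30-12:00.
Vera ∩ Farrukh ∩ Tara ∩ Pablo ∩ Nikolai: 11:45-12:00.
No common window is at least 45 minutes long.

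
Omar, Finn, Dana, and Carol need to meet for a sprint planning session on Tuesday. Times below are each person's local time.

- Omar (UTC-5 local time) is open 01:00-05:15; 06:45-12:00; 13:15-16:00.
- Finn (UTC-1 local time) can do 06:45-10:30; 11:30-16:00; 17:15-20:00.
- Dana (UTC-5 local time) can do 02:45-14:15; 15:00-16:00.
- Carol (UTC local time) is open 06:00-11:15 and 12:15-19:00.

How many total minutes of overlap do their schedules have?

465

Omar in UTC: 06:00-10:15, 11:45-17:00, 18:15-21:00 (add 5h to convert from UTC-5).
Finn in UTC: 07:45-11:30, 12:30-17:00, 18:15-21:00 (add 1h to convert from UTC-1).
Dana in UTC: 07:45-19:15, 20:00-21:00 (add 5h to convert from UTC-5).
Carol in UTC: 06:00-11:15, 12:15-19:00.
Omar ∩ Finn: 07:45-10:15, 12:30-17:00, 18:15-21:00.
Omar ∩ Finn ∩ Dana: 07:45-10:15, 12:30-17:00, 18:15-19:15, 20:00-21:00.
Omar ∩ Finn ∩ Dana ∩ Carol: 07:45-10:15, 12:30-17:00, 18:15-19:00.
So the common availability across everyone is 07:45-10:15, 12:30-17:00, 18:15-19:00.
Summing the common windows: 150 + 270 + 45 = 465 minutes.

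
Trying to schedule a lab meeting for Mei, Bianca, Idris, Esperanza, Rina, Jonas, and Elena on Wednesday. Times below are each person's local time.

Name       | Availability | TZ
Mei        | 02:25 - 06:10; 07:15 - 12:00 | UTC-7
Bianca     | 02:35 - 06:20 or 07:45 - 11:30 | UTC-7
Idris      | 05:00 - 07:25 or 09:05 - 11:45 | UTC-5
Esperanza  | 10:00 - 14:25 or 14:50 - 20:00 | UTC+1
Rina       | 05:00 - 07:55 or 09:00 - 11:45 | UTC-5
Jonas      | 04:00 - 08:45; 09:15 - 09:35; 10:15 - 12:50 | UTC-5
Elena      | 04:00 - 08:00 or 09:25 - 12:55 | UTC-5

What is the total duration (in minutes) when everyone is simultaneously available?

235

Mei in UTC: 09:25-13:10, 14:15-19:00 (add 7h to convert from UTC-7).
Bianca in UTC: 09:35-13:20, 14:45-18:30 (add 7h to convert from UTC-7).
Idris in UTC: 10:00-12:25, 14:05-16:45 (add 5h to convert from UTC-5).
Esperanza in UTC: 09:00-13:25, 13:50-19:00 (subtract 1h to convert from UTC+1).
Rina in UTC: 10:00-12:55, 14:00-16:45 (add 5h to convert from UTC-5).
Jonas in UTC: 09:00-13:45, 14:15-14:35, 15:15-17:50 (add 5h to convert from UTC-5).
Elena in UTC: 09:00-13:00, 14:25-17:55 (add 5h to convert from UTC-5).
Mei ∩ Bianca: 09:35-13:10, 14:45-18:30.
Mei ∩ Bianca ∩ Idris: 10:00-12:25, 14:45-16:45.
Mei ∩ Bianca ∩ Idris ∩ Esperanza: 10:00-12:25, 14:45-16:45.
Mei ∩ Bianca ∩ Idris ∩ Esperanza ∩ Rina: 10:00-12:25, 14:45-16:45.
Mei ∩ Bianca ∩ Idris ∩ Esperanza ∩ Rina ∩ Jonas: 10:00-12:25, 15:15-16:45.
Mei ∩ Bianca ∩ Idris ∩ Esperanza ∩ Rina ∩ Jonas ∩ Elena: 10:00-12:25, 15:15-16:45.
Those are the intersection windows.
Summing the common windows: 145 + 90 = 235 minutes.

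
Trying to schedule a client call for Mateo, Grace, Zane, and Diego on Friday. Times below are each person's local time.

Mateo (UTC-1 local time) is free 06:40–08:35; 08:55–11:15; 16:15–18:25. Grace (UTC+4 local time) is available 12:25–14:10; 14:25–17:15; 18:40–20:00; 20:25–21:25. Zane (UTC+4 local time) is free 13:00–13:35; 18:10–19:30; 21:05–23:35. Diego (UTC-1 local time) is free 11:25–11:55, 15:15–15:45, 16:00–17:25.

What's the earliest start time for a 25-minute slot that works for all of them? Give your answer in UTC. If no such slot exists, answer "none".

Mateo in UTC: 07:40-09:35, 09:55-12:15, 17:15-19:25 (add 1h to convert from UTC-1).
Grace in UTC: 08:25-10:10, 10:25-13:15, 14:40-16:00, 16:25-17:25 (subtract 4h to convert from UTC+4).
Zane in UTC: 09:00-09:35, 14:10-15:30, 17:05-19:35 (subtract 4h to convert from UTC+4).
Diego in UTC: 12:25-12:55, 16:15-16:45, 17:00-18:25 (add 1h to convert from UTC-1).
Mateo ∩ Grace: 08:25-09:35, 09:55-10:10, 10:25-12:15, 17:15-17:25.
Mateo ∩ Grace ∩ Zane: 09:00-09:35, 17:15-17:25.
Mateo ∩ Grace ∩ Zane ∩ Diego: 17:15-17:25.
No common window is at least 25 minutes long.

none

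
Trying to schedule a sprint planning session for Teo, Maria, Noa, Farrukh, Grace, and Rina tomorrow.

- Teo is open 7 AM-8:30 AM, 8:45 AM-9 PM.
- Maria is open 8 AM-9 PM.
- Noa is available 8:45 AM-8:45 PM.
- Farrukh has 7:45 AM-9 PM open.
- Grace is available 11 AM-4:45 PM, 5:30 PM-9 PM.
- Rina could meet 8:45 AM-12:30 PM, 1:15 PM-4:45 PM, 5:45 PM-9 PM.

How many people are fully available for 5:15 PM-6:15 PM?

Teo, Maria, Noa, and Farrukh can make the full 17:15-18:15 slot — that's 4.

4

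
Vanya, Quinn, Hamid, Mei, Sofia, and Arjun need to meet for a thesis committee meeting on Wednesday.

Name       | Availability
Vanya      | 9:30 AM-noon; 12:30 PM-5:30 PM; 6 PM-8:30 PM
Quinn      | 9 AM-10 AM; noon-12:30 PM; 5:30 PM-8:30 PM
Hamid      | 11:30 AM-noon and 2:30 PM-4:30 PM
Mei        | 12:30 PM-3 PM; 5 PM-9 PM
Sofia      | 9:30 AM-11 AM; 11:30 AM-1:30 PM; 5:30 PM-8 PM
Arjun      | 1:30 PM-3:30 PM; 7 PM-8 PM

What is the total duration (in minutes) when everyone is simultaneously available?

Vanya ∩ Quinn: 09:30-10:00, 18:00-20:30.
Vanya ∩ Quinn ∩ Hamid: ∅.
Vanya ∩ Quinn ∩ Hamid ∩ Mei: ∅.
Vanya ∩ Quinn ∩ Hamid ∩ Mei ∩ Sofia: ∅.
Vanya ∩ Quinn ∩ Hamid ∩ Mei ∩ Sofia ∩ Arjun: ∅.
There is no time when everyone is free.
There is no common window, so the total is 0 minutes.

0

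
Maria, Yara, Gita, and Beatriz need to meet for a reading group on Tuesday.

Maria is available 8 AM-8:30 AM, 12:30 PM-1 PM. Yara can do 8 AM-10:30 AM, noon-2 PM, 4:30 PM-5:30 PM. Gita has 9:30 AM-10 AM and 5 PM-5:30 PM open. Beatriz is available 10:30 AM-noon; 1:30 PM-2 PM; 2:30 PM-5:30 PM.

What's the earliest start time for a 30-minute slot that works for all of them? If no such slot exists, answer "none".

none

Maria ∩ Yara: 08:00-08:30, 12:30-13:00.
Maria ∩ Yara ∩ Gita: ∅.
Maria ∩ Yara ∩ Gita ∩ Beatriz: ∅.
There is no time when everyone is free.
No common window is at least 30 minutes long.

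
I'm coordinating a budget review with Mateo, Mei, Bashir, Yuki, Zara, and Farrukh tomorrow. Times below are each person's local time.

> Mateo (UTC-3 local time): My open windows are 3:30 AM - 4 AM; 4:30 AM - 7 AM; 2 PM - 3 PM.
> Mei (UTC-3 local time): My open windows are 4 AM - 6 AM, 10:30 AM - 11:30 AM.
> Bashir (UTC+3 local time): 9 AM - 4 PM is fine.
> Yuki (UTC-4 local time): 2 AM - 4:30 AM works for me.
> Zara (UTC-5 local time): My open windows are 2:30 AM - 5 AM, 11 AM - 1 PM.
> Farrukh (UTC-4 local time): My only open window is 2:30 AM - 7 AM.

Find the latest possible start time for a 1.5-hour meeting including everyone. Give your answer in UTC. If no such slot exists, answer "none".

none

Mateo in UTC: 06:30-07:00, 07:30-10:00, 17:00-18:00 (add 3h to convert from UTC-3).
Mei in UTC: 07:00-09:00, 13:30-14:30 (add 3h to convert from UTC-3).
Bashir in UTC: 06:00-13:00 (subtract 3h to convert from UTC+3).
Yuki in UTC: 06:00-08:30 (add 4h to convert from UTC-4).
Zara in UTC: 07:30-10:00, 16:00-18:00 (add 5h to convert from UTC-5).
Farrukh in UTC: 06:30-11:00 (add 4h to convert from UTC-4).
Mateo ∩ Mei: 07:30-09:00.
Mateo ∩ Mei ∩ Bashir: 07:30-09:00.
Mateo ∩ Mei ∩ Bashir ∩ Yuki: 07:30-08:30.
Mateo ∩ Mei ∩ Bashir ∩ Yuki ∩ Zara: 07:30-08:30.
Mateo ∩ Mei ∩ Bashir ∩ Yuki ∩ Zara ∩ Farrukh: 07:30-08:30.
No common window is at least 90 minutes long.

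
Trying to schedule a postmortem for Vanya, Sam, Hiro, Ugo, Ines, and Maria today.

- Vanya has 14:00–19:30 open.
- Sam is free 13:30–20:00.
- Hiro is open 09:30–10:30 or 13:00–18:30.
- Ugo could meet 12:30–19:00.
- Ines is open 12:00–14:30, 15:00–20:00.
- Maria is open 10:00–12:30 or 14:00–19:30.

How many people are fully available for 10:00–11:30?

1

Maria can make the full 10:00-11:30 slot — that's 1.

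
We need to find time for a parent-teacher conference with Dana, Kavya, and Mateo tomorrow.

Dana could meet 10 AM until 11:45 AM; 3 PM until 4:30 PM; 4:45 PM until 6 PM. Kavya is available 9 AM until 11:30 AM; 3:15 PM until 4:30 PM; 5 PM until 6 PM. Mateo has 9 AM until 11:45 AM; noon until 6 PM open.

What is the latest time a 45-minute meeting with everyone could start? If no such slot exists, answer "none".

17:15

Dana ∩ Kavya: 10:00-11:30, 15:15-16:30, 17:00-18:00.
Dana ∩ Kavya ∩ Mateo: 10:00-11:30, 15:15-16:30, 17:00-18:00.
The last common window of at least 45 minutes is 17:00-18:00; a 45-minute meeting can start as late as 17:15 and still end by 18:00.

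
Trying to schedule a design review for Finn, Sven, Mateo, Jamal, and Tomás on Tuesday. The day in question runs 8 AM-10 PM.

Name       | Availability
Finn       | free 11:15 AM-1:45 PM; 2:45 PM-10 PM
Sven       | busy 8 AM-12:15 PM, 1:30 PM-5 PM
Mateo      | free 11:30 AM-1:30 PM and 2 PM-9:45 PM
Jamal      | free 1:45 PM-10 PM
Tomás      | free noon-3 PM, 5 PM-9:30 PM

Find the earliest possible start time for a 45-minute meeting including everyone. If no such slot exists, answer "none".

17:00

Finn free: 11:15-13:45, 14:45-22:00.
Sven free: 12:15-13:30, 17:00-22:00 (invert busy blocks within the working day).
Mateo free: 11:30-13:30, 14:00-21:45.
Jamal free: 13:45-22:00.
Tomás free: 12:00-15:00, 17:00-21:30.
Finn ∩ Sven: 12:15-13:30, 17:00-22:00.
Finn ∩ Sven ∩ Mateo: 12:15-13:30, 17:00-21:45.
Finn ∩ Sven ∩ Mateo ∩ Jamal: 17:00-21:45.
Finn ∩ Sven ∩ Mateo ∩ Jamal ∩ Tomás: 17:00-21:30.
Those are the intersection windows.
The first common window of at least 45 minutes is 17:00-21:30, so the earliest start is 17:00.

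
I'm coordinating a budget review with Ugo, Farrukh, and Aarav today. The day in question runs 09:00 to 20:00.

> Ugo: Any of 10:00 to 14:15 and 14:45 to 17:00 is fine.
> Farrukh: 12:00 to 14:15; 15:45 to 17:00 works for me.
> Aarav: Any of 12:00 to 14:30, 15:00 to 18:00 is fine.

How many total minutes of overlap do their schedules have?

Ugo ∩ Farrukh: 12:00-14:15, 15:45-17:00.
Ugo ∩ Farrukh ∩ Aarav: 12:00-14:15, 15:45-17:00.
So the common availability across everyone is 12:00-14:15, 15:45-17:00.
Summing the common windows: 135 + 75 = 210 minutes.

210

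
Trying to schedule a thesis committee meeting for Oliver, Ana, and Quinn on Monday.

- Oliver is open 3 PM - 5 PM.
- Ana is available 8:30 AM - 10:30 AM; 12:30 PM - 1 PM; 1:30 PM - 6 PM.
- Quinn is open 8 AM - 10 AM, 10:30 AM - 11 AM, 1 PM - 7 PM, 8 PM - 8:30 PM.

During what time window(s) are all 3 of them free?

15:00-17:00

Oliver ∩ Ana: 15:00-17:00.
Oliver ∩ Ana ∩ Quinn: 15:00-17:00.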